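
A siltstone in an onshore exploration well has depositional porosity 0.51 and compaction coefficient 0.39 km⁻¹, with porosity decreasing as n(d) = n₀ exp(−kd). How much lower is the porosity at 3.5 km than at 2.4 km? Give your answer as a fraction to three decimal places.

0.070

n(2.4) = 0.51·e^(−0.39×2.4) = 0.2000
n(3.5) = 0.51·e^(−0.39×3.5) = 0.1302
Δn = 0.2000 − 0.1302 = 0.0698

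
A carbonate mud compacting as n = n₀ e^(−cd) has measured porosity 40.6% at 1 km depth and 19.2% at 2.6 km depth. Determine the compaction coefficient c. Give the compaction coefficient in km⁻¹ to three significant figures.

0.468 km⁻¹

Athy: n(d) = n₀ e^(−cd) ⇒ n₁/n₂ = e^{c(d₂−d₁)} ⇒ c = ln(n₁/n₂)/(d₂−d₁)
c = ln(0.406/0.192) / (2.6 − 1) = ln(2.115) / 1.6 = 0.7489 / 1.6 = 0.468 km⁻¹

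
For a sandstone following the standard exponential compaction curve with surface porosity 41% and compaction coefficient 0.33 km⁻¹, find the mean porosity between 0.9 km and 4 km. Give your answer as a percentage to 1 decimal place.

⟨phi⟩ = (1/(Z₂−Z₁)) ∫ phi₀ e^(−βZ) dZ = phi₀·(e^(−β·Z₁) − e^(−β·Z₂)) / (β·(Z₂−Z₁))
e^(−0.33×0.9) = 0.7430; e^(−0.33×4) = 0.2671
⟨phi⟩ = 0.41 × (0.7430 − 0.2671) / (0.33 × 3.1) = 0.41 × 0.4652 = 0.1907

19.1%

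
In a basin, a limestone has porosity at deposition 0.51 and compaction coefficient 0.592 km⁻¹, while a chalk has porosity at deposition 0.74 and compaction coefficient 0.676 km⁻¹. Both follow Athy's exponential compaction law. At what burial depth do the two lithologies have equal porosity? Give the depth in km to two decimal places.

Set φ₀ₐ e^(−kₐz) = φ₀ᵦ e^(−kᵦz) ⇒ ln(φ₀ₐ/φ₀ᵦ) = (kₐ − kᵦ)·z
z = ln(0.51/0.74) / (0.592 − 0.676) = -0.3722 / -0.084 = 4.431 km

4.43 km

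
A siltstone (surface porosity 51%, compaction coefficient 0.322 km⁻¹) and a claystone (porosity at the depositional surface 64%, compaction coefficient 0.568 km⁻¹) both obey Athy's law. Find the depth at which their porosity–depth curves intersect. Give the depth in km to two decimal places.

0.92 km

Set φ₀ₐ e^(−βₐZ) = φ₀ᵦ e^(−βᵦZ) ⇒ ln(φ₀ₐ/φ₀ᵦ) = (βₐ − βᵦ)·Z
Z = ln(0.51/0.64) / (0.322 − 0.568) = -0.2271 / -0.246 = 0.923 km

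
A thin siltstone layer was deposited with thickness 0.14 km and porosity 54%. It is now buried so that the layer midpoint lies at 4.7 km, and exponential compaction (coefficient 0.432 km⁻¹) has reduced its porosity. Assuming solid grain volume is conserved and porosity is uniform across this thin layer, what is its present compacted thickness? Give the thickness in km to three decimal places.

Porosity at 4.7 km: n = 0.54·exp(−0.432×4.7) = 0.0709
Solid-volume conservation: h(1−n) = h₀(1−n₀) ⇒ h = h₀·(1−n₀)/(1−n)
h = 0.14 × (1 − 0.54)/(1 − 0.0709) = 0.14 × 0.4951 = 0.0693 km

0.069 km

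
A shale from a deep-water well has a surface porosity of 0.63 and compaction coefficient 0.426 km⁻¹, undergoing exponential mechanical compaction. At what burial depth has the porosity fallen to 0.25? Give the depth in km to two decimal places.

2.17 km

Invert Athy's law: d = ln(phi₀/phi) / β
d = ln(0.63/0.25) / 0.426 = ln(2.52) / 0.426 = 0.9243 / 0.426 = 2.170 km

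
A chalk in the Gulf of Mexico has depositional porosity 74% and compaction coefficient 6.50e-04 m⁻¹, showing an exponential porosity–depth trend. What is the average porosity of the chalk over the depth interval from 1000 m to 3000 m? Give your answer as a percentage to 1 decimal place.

Working in km (1 km = 1000 m; c in km⁻¹ = c in m⁻¹ × 1000):
⟨φ⟩ = (1/(z₂−z₁)) ∫ φ₀ e^(−cz) dz = φ₀·(e^(−c·z₁) − e^(−c·z₂)) / (c·(z₂−z₁))
e^(−0.65×1) = 0.5220; e^(−0.65×3) = 0.1423
⟨φ⟩ = 0.74 × (0.5220 − 0.1423) / (0.65 × 2) = 0.74 × 0.2921 = 0.2162

21.6%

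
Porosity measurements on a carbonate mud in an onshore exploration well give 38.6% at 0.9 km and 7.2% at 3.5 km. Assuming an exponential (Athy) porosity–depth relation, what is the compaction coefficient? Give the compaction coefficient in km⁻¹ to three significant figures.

0.646 km⁻¹

Athy: n(z) = n₀ e^(−cz) ⇒ n₁/n₂ = e^{c(z₂−z₁)} ⇒ c = ln(n₁/n₂)/(z₂−z₁)
c = ln(0.386/0.072) / (3.5 − 0.9) = ln(5.361) / 2.6 = 1.6792 / 2.6 = 0.6458 km⁻¹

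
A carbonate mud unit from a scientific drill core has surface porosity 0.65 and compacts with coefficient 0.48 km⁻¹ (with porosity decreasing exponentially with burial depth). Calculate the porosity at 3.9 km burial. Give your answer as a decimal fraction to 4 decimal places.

0.1000

phi = phi₀·exp(−β·z) = 0.65 × exp(−0.48 × 3.9) = 0.65 × exp(−1.872)
  = 0.65 × 0.1538 = 0.1000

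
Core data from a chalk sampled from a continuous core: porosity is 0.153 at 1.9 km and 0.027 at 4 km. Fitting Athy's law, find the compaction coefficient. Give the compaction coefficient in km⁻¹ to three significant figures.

0.826 km⁻¹

Athy: n(Z) = n₀ e^(−cZ) ⇒ n₁/n₂ = e^{c(Z₂−Z₁)} ⇒ c = ln(n₁/n₂)/(Z₂−Z₁)
c = ln(0.153/0.027) / (4 − 1.9) = ln(5.667) / 2.1 = 1.7346 / 2.1 = 0.826 km⁻¹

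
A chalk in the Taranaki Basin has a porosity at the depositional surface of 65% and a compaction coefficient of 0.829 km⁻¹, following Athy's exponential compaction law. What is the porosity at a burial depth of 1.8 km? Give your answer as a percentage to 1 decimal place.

φ = φ₀·exp(−c·Z) = 0.65 × exp(−0.829 × 1.8) = 0.65 × exp(−1.492)
  = 0.65 × 0.2249 = 0.1462

14.6%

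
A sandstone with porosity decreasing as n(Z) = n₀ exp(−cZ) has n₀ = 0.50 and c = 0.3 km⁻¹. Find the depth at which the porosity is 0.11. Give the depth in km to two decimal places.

5.05 km

Invert Athy's law: Z = ln(n₀/n) / c
Z = ln(0.5/0.11) / 0.3 = ln(4.545) / 0.3 = 1.5141 / 0.3 = 5.047 km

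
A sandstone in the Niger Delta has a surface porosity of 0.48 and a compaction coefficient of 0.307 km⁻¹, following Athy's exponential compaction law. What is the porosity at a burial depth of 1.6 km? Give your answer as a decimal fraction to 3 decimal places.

n = n₀·exp(−β·z) = 0.48 × exp(−0.307 × 1.6) = 0.48 × exp(−0.4912)
  = 0.48 × 0.6119 = 0.2937

0.294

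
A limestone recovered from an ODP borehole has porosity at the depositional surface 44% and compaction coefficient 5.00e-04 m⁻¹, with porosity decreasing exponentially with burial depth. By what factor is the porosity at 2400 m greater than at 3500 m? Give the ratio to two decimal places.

Working in km (1 km = 1000 m; k in km⁻¹ = k in m⁻¹ × 1000):
φ(z₁)/φ(z₂) = e^(−k·z₁)/e^(−k·z₂) = e^{k(z₂−z₁)}
= exp(0.5 × 1.1) = exp(0.55) = 1.7333

1.73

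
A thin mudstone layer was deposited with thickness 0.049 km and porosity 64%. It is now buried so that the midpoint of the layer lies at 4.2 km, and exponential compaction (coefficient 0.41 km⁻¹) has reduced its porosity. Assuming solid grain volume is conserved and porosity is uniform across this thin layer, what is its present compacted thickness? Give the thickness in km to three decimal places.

Porosity at 4.2 km: phi = 0.64·exp(−0.41×4.2) = 0.1144
Solid-volume conservation: h(1−phi) = h₀(1−phi₀) ⇒ h = h₀·(1−phi₀)/(1−phi)
h = 0.049 × (1 − 0.64)/(1 − 0.1144) = 0.049 × 0.4065 = 0.0199 km

0.020 km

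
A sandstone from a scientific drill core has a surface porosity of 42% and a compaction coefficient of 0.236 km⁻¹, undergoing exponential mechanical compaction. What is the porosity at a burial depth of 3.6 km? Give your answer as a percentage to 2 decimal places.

17.96%

phi = phi₀·exp(−c·d) = 0.42 × exp(−0.236 × 3.6) = 0.42 × exp(−0.8496)
  = 0.42 × 0.4276 = 0.1796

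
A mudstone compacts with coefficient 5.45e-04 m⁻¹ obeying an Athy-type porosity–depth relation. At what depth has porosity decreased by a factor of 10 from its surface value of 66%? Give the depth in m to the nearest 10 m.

4220 m

Working in km (1 km = 1000 m; k in km⁻¹ = k in m⁻¹ × 1000):
φ/φ₀ = 1/10 ⇒ exp(−k·z) = 1/10 ⇒ z = ln(10) / k
z = 2.3026 / 0.545 = 4.225 km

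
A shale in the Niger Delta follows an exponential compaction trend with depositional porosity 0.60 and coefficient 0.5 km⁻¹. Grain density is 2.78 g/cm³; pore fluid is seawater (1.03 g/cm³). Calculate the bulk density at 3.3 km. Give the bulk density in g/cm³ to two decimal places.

2.58 g/cm³

Porosity at depth: phi = 0.6·exp(−0.5×3.3) = 0.6×0.1920 = 0.1152
Bulk density: ρ_b = (1−phi)ρ_g + phi·ρ_f = 0.8848×2.78 + 0.1152×1.03
       = 2.460 + 0.119 = 2.578 g/cm³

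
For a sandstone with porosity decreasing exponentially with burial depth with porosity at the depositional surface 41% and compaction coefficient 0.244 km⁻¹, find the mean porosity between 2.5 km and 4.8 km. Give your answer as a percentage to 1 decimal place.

17.0%

⟨φ⟩ = (1/(z₂−z₁)) ∫ φ₀ e^(−kz) dz = φ₀·(e^(−k·z₁) − e^(−k·z₂)) / (k·(z₂−z₁))
e^(−0.244×2.5) = 0.5434; e^(−0.244×4.8) = 0.3100
⟨φ⟩ = 0.41 × (0.5434 − 0.3100) / (0.244 × 2.3) = 0.41 × 0.4158 = 0.1705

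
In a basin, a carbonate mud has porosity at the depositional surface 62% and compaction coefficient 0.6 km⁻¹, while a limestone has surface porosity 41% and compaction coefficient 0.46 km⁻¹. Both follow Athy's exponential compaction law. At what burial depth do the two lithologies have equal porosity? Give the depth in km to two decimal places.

2.95 km

Set φ₀ₐ e^(−βₐZ) = φ₀ᵦ e^(−βᵦZ) ⇒ ln(φ₀ₐ/φ₀ᵦ) = (βₐ − βᵦ)·Z
Z = ln(0.62/0.41) / (0.6 − 0.46) = 0.4136 / 0.14 = 2.954 km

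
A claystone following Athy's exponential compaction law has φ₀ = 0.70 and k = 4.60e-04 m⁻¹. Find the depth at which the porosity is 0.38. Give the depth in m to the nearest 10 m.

Working in km (1 km = 1000 m; k in km⁻¹ = k in m⁻¹ × 1000):
Invert Athy's law: d = ln(φ₀/φ) / k
d = ln(0.7/0.38) / 0.46 = ln(1.842) / 0.46 = 0.6109 / 0.46 = 1.328 km

1330 m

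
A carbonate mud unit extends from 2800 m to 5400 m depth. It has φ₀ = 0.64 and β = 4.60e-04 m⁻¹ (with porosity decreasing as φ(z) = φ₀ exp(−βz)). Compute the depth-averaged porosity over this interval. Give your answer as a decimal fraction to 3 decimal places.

0.103

Working in km (1 km = 1000 m; β in km⁻¹ = β in m⁻¹ × 1000):
⟨φ⟩ = (1/(z₂−z₁)) ∫ φ₀ e^(−βz) dz = φ₀·(e^(−β·z₁) − e^(−β·z₂)) / (β·(z₂−z₁))
e^(−0.46×2.8) = 0.2758; e^(−0.46×5.4) = 0.0834
⟨φ⟩ = 0.64 × (0.2758 − 0.0834) / (0.46 × 2.6) = 0.64 × 0.1609 = 0.1030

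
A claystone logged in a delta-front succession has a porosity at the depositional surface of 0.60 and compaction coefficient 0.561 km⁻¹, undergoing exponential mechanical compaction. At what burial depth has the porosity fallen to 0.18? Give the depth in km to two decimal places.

2.15 km

Invert Athy's law: Z = ln(phi₀/phi) / β
Z = ln(0.6/0.18) / 0.561 = ln(3.333) / 0.561 = 1.2040 / 0.561 = 2.146 km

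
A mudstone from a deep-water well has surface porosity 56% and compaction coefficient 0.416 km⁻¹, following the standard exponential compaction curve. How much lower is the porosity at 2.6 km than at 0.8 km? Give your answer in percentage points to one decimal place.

21.2 percentage points

n(0.8) = 0.56·e^(−0.416×0.8) = 0.4015
n(2.6) = 0.56·e^(−0.416×2.6) = 0.1899
Δn = 0.4015 − 0.1899 = 0.2116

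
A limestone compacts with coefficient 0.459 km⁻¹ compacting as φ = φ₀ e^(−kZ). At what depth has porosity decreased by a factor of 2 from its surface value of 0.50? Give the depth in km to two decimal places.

1.51 km

φ/φ₀ = 1/2 ⇒ exp(−k·Z) = 1/2 ⇒ Z = ln(2) / k
Z = 0.6931 / 0.459 = 1.510 km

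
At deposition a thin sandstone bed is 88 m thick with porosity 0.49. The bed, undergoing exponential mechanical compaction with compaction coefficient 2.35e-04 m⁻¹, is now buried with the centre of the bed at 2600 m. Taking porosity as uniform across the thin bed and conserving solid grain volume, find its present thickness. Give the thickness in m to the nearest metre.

61 m

Working in km (1 km = 1000 m; β in km⁻¹ = β in m⁻¹ × 1000):
Porosity at 2.6 km: φ = 0.49·exp(−0.235×2.6) = 0.2660
Solid-volume conservation: h(1−φ) = h₀(1−φ₀) ⇒ h = h₀·(1−φ₀)/(1−φ)
h = 0.088 × (1 − 0.49)/(1 − 0.2660) = 0.088 × 0.6948 = 0.0611 km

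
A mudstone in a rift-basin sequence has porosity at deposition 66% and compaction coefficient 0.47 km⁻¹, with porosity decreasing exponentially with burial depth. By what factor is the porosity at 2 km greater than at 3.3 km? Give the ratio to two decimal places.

1.84

φ(d₁)/φ(d₂) = e^(−c·d₁)/e^(−c·d₂) = e^{c(d₂−d₁)}
= exp(0.47 × 1.3) = exp(0.611) = 1.8423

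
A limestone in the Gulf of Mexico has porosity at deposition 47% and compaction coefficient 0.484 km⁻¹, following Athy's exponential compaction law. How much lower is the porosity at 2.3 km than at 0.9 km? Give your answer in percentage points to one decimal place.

φ(0.9) = 0.47·e^(−0.484×0.9) = 0.3040
φ(2.3) = 0.47·e^(−0.484×2.3) = 0.1544
Δφ = 0.3040 − 0.1544 = 0.1496

15.0 percentage points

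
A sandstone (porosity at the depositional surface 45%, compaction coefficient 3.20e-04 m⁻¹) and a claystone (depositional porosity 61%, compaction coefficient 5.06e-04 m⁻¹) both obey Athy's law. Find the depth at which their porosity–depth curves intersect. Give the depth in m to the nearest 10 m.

1640 m

Working in km (1 km = 1000 m; c in km⁻¹ = c in m⁻¹ × 1000):
Set φ₀ₐ e^(−cₐd) = φ₀ᵦ e^(−cᵦd) ⇒ ln(φ₀ₐ/φ₀ᵦ) = (cₐ − cᵦ)·d
d = ln(0.45/0.61) / (0.32 − 0.506) = -0.3042 / -0.186 = 1.636 km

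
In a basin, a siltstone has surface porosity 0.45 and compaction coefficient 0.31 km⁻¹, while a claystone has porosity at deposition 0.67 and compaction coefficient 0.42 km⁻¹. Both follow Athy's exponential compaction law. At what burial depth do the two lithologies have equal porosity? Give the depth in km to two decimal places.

3.62 km

Set phi₀ₐ e^(−βₐZ) = phi₀ᵦ e^(−βᵦZ) ⇒ ln(phi₀ₐ/phi₀ᵦ) = (βₐ − βᵦ)·Z
Z = ln(0.45/0.67) / (0.31 − 0.42) = -0.3980 / -0.11 = 3.618 km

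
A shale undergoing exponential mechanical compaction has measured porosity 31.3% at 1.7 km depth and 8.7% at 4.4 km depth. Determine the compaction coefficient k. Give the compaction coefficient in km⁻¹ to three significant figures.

Athy: n(z) = n₀ e^(−kz) ⇒ n₁/n₂ = e^{k(z₂−z₁)} ⇒ k = ln(n₁/n₂)/(z₂−z₁)
k = ln(0.313/0.087) / (4.4 − 1.7) = ln(3.598) / 2.7 = 1.2803 / 2.7 = 0.4742 km⁻¹

0.474 km⁻¹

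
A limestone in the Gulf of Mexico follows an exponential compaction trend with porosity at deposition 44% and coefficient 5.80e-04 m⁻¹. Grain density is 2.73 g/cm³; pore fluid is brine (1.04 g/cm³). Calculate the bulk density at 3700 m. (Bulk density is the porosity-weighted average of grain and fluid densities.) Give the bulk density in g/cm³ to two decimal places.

2.64 g/cm³

Working in km (1 km = 1000 m; c in km⁻¹ = c in m⁻¹ × 1000):
Porosity at depth: phi = 0.44·exp(−0.58×3.7) = 0.44×0.1170 = 0.0515
Bulk density: ρ_b = (1−phi)ρ_g + phi·ρ_f = 0.9485×2.73 + 0.0515×1.04
       = 2.590 + 0.054 = 2.643 g/cm³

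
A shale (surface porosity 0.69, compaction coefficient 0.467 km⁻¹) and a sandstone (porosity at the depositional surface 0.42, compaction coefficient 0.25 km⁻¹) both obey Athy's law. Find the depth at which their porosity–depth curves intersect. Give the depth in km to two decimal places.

2.29 km

Set phi₀ₐ e^(−cₐZ) = phi₀ᵦ e^(−cᵦZ) ⇒ ln(phi₀ₐ/phi₀ᵦ) = (cₐ − cᵦ)·Z
Z = ln(0.69/0.42) / (0.467 − 0.25) = 0.4964 / 0.217 = 2.288 km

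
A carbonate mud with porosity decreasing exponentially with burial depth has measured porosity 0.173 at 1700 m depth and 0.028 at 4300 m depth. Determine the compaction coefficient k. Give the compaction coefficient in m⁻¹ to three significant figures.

Working in km (1 km = 1000 m; k in km⁻¹ = k in m⁻¹ × 1000):
Athy: n(d) = n₀ e^(−kd) ⇒ n₁/n₂ = e^{k(d₂−d₁)} ⇒ k = ln(n₁/n₂)/(d₂−d₁)
k = ln(0.173/0.028) / (4.3 − 1.7) = ln(6.179) / 2.6 = 1.8211 / 2.6 = 0.7004 km⁻¹

0.000700 m⁻¹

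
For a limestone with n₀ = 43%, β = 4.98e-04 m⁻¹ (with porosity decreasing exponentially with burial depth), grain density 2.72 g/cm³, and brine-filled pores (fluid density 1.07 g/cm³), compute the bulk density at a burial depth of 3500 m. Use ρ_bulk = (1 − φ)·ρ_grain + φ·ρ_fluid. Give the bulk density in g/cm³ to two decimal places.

Working in km (1 km = 1000 m; β in km⁻¹ = β in m⁻¹ × 1000):
Porosity at depth: n = 0.43·exp(−0.498×3.5) = 0.43×0.1750 = 0.0752
Bulk density: ρ_b = (1−n)ρ_g + n·ρ_f = 0.9248×2.72 + 0.0752×1.07
       = 2.515 + 0.081 = 2.596 g/cm³

2.60 g/cm³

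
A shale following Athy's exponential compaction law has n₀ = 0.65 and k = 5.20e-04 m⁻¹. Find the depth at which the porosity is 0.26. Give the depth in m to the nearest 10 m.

1760 m

Working in km (1 km = 1000 m; k in km⁻¹ = k in m⁻¹ × 1000):
Invert Athy's law: d = ln(n₀/n) / k
d = ln(0.65/0.26) / 0.52 = ln(2.5) / 0.52 = 0.9163 / 0.52 = 1.762 km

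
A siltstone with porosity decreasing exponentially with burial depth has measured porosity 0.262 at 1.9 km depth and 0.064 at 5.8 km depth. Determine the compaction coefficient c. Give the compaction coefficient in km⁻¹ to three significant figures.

0.361 km⁻¹

Athy: phi(Z) = phi₀ e^(−cZ) ⇒ phi₁/phi₂ = e^{c(Z₂−Z₁)} ⇒ c = ln(phi₁/phi₂)/(Z₂−Z₁)
c = ln(0.262/0.064) / (5.8 − 1.9) = ln(4.094) / 3.9 = 1.4095 / 3.9 = 0.3614 km⁻¹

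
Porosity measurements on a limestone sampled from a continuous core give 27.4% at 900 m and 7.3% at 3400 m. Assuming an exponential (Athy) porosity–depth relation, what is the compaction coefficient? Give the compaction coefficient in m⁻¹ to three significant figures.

0.000529 m⁻¹

Working in km (1 km = 1000 m; c in km⁻¹ = c in m⁻¹ × 1000):
Athy: phi(z) = phi₀ e^(−cz) ⇒ phi₁/phi₂ = e^{c(z₂−z₁)} ⇒ c = ln(phi₁/phi₂)/(z₂−z₁)
c = ln(0.274/0.073) / (3.4 − 0.9) = ln(3.753) / 2.5 = 1.3227 / 2.5 = 0.5291 km⁻¹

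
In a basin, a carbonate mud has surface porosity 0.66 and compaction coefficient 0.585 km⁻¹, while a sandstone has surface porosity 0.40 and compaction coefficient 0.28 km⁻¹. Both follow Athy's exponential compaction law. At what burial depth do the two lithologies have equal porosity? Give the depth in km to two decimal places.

Set φ₀ₐ e^(−βₐd) = φ₀ᵦ e^(−βᵦd) ⇒ ln(φ₀ₐ/φ₀ᵦ) = (βₐ − βᵦ)·d
d = ln(0.66/0.4) / (0.585 − 0.28) = 0.5008 / 0.305 = 1.642 km

1.64 km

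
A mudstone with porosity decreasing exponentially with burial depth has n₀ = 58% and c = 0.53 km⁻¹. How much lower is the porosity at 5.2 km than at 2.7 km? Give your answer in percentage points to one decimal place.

10.2 percentage points

n(2.7) = 0.58·e^(−0.53×2.7) = 0.1387
n(5.2) = 0.58·e^(−0.53×5.2) = 0.0369
Δn = 0.1387 − 0.0369 = 0.1018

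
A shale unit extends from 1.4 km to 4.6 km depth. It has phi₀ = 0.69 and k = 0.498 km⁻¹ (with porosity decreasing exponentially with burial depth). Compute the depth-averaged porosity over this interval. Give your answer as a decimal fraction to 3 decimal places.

0.172

⟨phi⟩ = (1/(d₂−d₁)) ∫ phi₀ e^(−kd) dd = phi₀·(e^(−k·d₁) − e^(−k·d₂)) / (k·(d₂−d₁))
e^(−0.498×1.4) = 0.4980; e^(−0.498×4.6) = 0.1012
⟨phi⟩ = 0.69 × (0.4980 − 0.1012) / (0.498 × 3.2) = 0.69 × 0.2490 = 0.1718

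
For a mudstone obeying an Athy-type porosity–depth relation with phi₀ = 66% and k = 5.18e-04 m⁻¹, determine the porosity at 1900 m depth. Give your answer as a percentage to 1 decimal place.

Working in km (1 km = 1000 m; k in km⁻¹ = k in m⁻¹ × 1000):
phi = phi₀·exp(−k·z) = 0.66 × exp(−0.518 × 1.9) = 0.66 × exp(−0.9842)
  = 0.66 × 0.3737 = 0.2467

24.7%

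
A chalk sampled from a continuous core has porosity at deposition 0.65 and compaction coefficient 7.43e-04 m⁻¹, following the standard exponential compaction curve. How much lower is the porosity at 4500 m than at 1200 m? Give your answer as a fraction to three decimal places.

Working in km (1 km = 1000 m; k in km⁻¹ = k in m⁻¹ × 1000):
n(1.2) = 0.65·e^(−0.743×1.2) = 0.2665
n(4.5) = 0.65·e^(−0.743×4.5) = 0.0230
Δn = 0.2665 − 0.0230 = 0.2435

0.244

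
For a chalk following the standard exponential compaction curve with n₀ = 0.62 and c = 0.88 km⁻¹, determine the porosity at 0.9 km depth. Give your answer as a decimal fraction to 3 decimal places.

0.281

n = n₀·exp(−c·Z) = 0.62 × exp(−0.88 × 0.9) = 0.62 × exp(−0.792)
  = 0.62 × 0.4529 = 0.2808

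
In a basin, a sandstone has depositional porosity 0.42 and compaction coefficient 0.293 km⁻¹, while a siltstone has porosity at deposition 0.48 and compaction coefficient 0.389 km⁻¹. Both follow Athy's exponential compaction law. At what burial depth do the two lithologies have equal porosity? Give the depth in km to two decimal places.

1.39 km

Set phi₀ₐ e^(−cₐd) = phi₀ᵦ e^(−cᵦd) ⇒ ln(phi₀ₐ/phi₀ᵦ) = (cₐ − cᵦ)·d
d = ln(0.42/0.48) / (0.293 − 0.389) = -0.1335 / -0.096 = 1.391 km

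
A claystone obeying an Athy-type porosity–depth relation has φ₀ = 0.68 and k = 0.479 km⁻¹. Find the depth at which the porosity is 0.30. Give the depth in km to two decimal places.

1.71 km

Invert Athy's law: z = ln(φ₀/φ) / k
z = ln(0.68/0.3) / 0.479 = ln(2.267) / 0.479 = 0.8183 / 0.479 = 1.708 km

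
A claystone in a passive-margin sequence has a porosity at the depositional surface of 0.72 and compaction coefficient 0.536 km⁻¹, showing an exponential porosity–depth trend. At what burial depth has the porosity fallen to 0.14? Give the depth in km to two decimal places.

3.06 km

Invert Athy's law: Z = ln(n₀/n) / k
Z = ln(0.72/0.14) / 0.536 = ln(5.143) / 0.536 = 1.6376 / 0.536 = 3.055 km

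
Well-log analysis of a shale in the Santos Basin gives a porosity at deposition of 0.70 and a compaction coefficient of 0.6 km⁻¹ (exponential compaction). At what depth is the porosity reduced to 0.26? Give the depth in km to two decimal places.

Invert Athy's law: d = ln(n₀/n) / β
d = ln(0.7/0.26) / 0.6 = ln(2.692) / 0.6 = 0.9904 / 0.6 = 1.651 km

1.65 km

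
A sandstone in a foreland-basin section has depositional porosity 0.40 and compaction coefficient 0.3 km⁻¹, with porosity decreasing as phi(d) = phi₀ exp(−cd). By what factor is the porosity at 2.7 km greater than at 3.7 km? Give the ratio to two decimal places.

phi(d₁)/phi(d₂) = e^(−c·d₁)/e^(−c·d₂) = e^{c(d₂−d₁)}
= exp(0.3 × 1) = exp(0.3) = 1.3499

1.35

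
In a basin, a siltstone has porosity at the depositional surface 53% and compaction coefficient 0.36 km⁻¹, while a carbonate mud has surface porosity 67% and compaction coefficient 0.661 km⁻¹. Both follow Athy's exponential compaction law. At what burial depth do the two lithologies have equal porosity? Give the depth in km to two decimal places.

Set n₀ₐ e^(−cₐz) = n₀ᵦ e^(−cᵦz) ⇒ ln(n₀ₐ/n₀ᵦ) = (cₐ − cᵦ)·z
z = ln(0.53/0.67) / (0.36 − 0.661) = -0.2344 / -0.301 = 0.779 km

0.78 km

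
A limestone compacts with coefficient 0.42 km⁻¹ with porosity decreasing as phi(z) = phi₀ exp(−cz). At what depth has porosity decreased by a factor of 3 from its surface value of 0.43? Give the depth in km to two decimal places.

phi/phi₀ = 1/3 ⇒ exp(−c·z) = 1/3 ⇒ z = ln(3) / c
z = 1.0986 / 0.42 = 2.616 km

2.62 km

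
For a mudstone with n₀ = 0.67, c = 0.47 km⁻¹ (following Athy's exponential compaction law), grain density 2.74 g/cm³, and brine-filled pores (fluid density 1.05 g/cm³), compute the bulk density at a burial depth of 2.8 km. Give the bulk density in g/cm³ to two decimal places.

2.44 g/cm³

Porosity at depth: n = 0.67·exp(−0.47×2.8) = 0.67×0.2682 = 0.1797
Bulk density: ρ_b = (1−n)ρ_g + n·ρ_f = 0.8203×2.74 + 0.1797×1.05
       = 2.248 + 0.189 = 2.436 g/cm³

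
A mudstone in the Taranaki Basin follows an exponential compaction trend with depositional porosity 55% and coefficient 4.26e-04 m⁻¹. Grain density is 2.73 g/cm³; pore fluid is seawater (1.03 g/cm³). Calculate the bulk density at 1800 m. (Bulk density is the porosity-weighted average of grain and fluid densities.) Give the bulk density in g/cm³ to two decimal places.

Working in km (1 km = 1000 m; c in km⁻¹ = c in m⁻¹ × 1000):
Porosity at depth: n = 0.55·exp(−0.426×1.8) = 0.55×0.4645 = 0.2555
Bulk density: ρ_b = (1−n)ρ_g + n·ρ_f = 0.7445×2.73 + 0.2555×1.03
       = 2.033 + 0.263 = 2.296 g/cm³

2.30 g/cm³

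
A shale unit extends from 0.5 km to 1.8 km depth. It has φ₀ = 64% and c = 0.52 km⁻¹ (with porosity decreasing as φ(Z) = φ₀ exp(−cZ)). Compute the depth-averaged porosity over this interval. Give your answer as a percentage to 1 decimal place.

⟨φ⟩ = (1/(Z₂−Z₁)) ∫ φ₀ e^(−cZ) dZ = φ₀·(e^(−c·Z₁) − e^(−c·Z₂)) / (c·(Z₂−Z₁))
e^(−0.52×0.5) = 0.7711; e^(−0.52×1.8) = 0.3922
⟨φ⟩ = 0.64 × (0.7711 − 0.3922) / (0.52 × 1.3) = 0.64 × 0.5604 = 0.3587

35.9%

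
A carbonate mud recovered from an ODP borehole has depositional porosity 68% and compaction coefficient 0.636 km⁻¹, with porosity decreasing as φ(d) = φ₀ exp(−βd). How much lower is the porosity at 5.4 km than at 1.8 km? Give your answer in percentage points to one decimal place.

19.5 percentage points

φ(1.8) = 0.68·e^(−0.636×1.8) = 0.2164
φ(5.4) = 0.68·e^(−0.636×5.4) = 0.0219
Δφ = 0.2164 − 0.0219 = 0.1945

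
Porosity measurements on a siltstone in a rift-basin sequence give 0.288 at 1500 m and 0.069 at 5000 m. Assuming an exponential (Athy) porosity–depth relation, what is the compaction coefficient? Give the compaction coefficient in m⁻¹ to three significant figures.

0.000408 m⁻¹

Working in km (1 km = 1000 m; c in km⁻¹ = c in m⁻¹ × 1000):
Athy: n(d) = n₀ e^(−cd) ⇒ n₁/n₂ = e^{c(d₂−d₁)} ⇒ c = ln(n₁/n₂)/(d₂−d₁)
c = ln(0.288/0.069) / (5 − 1.5) = ln(4.174) / 3.5 = 1.4289 / 3.5 = 0.4082 km⁻¹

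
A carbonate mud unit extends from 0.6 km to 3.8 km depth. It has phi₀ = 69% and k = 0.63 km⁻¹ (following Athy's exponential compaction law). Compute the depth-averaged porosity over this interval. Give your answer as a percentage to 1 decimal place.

⟨phi⟩ = (1/(d₂−d₁)) ∫ phi₀ e^(−kd) dd = phi₀·(e^(−k·d₁) − e^(−k·d₂)) / (k·(d₂−d₁))
e^(−0.63×0.6) = 0.6852; e^(−0.63×3.8) = 0.0913
⟨phi⟩ = 0.69 × (0.6852 − 0.0913) / (0.63 × 3.2) = 0.69 × 0.2946 = 0.2033

20.3%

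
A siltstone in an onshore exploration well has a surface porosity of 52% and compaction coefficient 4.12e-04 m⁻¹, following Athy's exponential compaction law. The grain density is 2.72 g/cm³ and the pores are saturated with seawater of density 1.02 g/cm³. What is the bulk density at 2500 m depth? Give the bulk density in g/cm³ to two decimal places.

2.40 g/cm³

Working in km (1 km = 1000 m; k in km⁻¹ = k in m⁻¹ × 1000):
Porosity at depth: phi = 0.52·exp(−0.412×2.5) = 0.52×0.3570 = 0.1856
Bulk density: ρ_b = (1−phi)ρ_g + phi·ρ_f = 0.8144×2.72 + 0.1856×1.02
       = 2.215 + 0.189 = 2.404 g/cm³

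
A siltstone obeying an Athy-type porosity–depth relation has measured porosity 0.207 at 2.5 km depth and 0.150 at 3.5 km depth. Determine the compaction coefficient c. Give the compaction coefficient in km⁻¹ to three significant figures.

Athy: n(z) = n₀ e^(−cz) ⇒ n₁/n₂ = e^{c(z₂−z₁)} ⇒ c = ln(n₁/n₂)/(z₂−z₁)
c = ln(0.207/0.15) / (3.5 − 2.5) = ln(1.38) / 1 = 0.3221 / 1 = 0.3221 km⁻¹

0.322 km⁻¹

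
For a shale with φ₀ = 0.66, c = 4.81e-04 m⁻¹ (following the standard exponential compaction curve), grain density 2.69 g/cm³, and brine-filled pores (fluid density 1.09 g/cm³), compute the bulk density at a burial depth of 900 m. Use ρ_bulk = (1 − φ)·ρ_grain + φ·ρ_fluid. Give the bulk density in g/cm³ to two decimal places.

2.01 g/cm³

Working in km (1 km = 1000 m; c in km⁻¹ = c in m⁻¹ × 1000):
Porosity at depth: φ = 0.66·exp(−0.481×0.9) = 0.66×0.6486 = 0.4281
Bulk density: ρ_b = (1−φ)ρ_g + φ·ρ_f = 0.5719×2.69 + 0.4281×1.09
       = 1.538 + 0.467 = 2.005 g/cm³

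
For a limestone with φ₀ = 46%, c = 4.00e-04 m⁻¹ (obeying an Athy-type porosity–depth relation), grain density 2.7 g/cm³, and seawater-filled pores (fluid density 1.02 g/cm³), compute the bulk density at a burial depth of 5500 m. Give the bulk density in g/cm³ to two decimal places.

2.61 g/cm³

Working in km (1 km = 1000 m; c in km⁻¹ = c in m⁻¹ × 1000):
Porosity at depth: φ = 0.46·exp(−0.4×5.5) = 0.46×0.1108 = 0.0510
Bulk density: ρ_b = (1−φ)ρ_g + φ·ρ_f = 0.9490×2.7 + 0.0510×1.02
       = 2.562 + 0.052 = 2.614 g/cm³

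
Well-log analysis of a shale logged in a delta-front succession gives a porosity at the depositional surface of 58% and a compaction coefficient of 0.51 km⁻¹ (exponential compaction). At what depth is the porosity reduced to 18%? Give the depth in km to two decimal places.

2.29 km

Invert Athy's law: Z = ln(φ₀/φ) / c
Z = ln(0.58/0.18) / 0.51 = ln(3.222) / 0.51 = 1.1701 / 0.51 = 2.294 km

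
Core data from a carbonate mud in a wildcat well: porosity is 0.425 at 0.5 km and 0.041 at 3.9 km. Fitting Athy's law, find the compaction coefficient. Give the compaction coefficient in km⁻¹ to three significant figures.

Athy: phi(Z) = phi₀ e^(−βZ) ⇒ phi₁/phi₂ = e^{β(Z₂−Z₁)} ⇒ β = ln(phi₁/phi₂)/(Z₂−Z₁)
β = ln(0.425/0.041) / (3.9 − 0.5) = ln(10.37) / 3.4 = 2.3385 / 3.4 = 0.6878 km⁻¹

0.688 km⁻¹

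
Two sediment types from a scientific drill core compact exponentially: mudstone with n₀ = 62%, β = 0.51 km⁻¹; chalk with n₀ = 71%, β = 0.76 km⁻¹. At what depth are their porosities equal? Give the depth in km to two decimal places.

0.54 km

Set n₀ₐ e^(−βₐd) = n₀ᵦ e^(−βᵦd) ⇒ ln(n₀ₐ/n₀ᵦ) = (βₐ − βᵦ)·d
d = ln(0.62/0.71) / (0.51 − 0.76) = -0.1355 / -0.25 = 0.542 km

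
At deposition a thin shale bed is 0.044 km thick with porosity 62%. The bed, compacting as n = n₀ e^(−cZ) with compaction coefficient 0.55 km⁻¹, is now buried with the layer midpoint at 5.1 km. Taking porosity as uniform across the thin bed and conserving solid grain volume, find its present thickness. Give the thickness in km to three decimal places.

0.017 km

Porosity at 5.1 km: n = 0.62·exp(−0.55×5.1) = 0.0375
Solid-volume conservation: h(1−n) = h₀(1−n₀) ⇒ h = h₀·(1−n₀)/(1−n)
h = 0.044 × (1 − 0.62)/(1 − 0.0375) = 0.044 × 0.3948 = 0.0174 km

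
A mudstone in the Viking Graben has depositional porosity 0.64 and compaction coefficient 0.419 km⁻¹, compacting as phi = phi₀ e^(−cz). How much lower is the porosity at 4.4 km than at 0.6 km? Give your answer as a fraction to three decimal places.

0.396

phi(0.6) = 0.64·e^(−0.419×0.6) = 0.4977
phi(4.4) = 0.64·e^(−0.419×4.4) = 0.1013
Δphi = 0.4977 − 0.1013 = 0.3965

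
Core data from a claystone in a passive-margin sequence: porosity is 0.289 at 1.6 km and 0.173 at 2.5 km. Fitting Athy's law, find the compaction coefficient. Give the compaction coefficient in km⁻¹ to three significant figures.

Athy: φ(d) = φ₀ e^(−βd) ⇒ φ₁/φ₂ = e^{β(d₂−d₁)} ⇒ β = ln(φ₁/φ₂)/(d₂−d₁)
β = ln(0.289/0.173) / (2.5 − 1.6) = ln(1.671) / 0.9 = 0.5131 / 0.9 = 0.5702 km⁻¹

0.570 km⁻¹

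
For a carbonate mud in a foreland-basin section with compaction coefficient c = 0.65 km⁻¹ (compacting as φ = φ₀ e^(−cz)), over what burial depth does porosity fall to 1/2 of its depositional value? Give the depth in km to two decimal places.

φ/φ₀ = 1/2 ⇒ exp(−c·z) = 1/2 ⇒ z = ln(2) / c
z = 0.6931 / 0.65 = 1.066 km

1.07 km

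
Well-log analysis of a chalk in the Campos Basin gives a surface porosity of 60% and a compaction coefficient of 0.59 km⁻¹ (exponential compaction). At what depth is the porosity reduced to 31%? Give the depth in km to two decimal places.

Invert Athy's law: Z = ln(n₀/n) / c
Z = ln(0.6/0.31) / 0.59 = ln(1.935) / 0.59 = 0.6604 / 0.59 = 1.119 km

1.12 km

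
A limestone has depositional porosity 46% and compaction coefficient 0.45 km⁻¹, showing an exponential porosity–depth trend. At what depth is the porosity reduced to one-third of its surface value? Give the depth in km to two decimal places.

2.44 km

n/n₀ = 1/3 ⇒ exp(−k·Z) = 1/3 ⇒ Z = ln(3) / k
Z = 1.0986 / 0.45 = 2.441 km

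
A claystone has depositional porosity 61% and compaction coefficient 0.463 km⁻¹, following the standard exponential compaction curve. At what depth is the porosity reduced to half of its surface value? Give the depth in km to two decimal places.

1.50 km

n/n₀ = 1/2 ⇒ exp(−β·d) = 1/2 ⇒ d = ln(2) / β
d = 0.6931 / 0.463 = 1.497 km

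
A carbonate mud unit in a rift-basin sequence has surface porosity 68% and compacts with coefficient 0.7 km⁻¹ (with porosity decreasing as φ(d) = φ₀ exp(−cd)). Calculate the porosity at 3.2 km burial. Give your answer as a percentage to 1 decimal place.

7.2%

φ = φ₀·exp(−c·d) = 0.68 × exp(−0.7 × 3.2) = 0.68 × exp(−2.24)
  = 0.68 × 0.1065 = 0.0724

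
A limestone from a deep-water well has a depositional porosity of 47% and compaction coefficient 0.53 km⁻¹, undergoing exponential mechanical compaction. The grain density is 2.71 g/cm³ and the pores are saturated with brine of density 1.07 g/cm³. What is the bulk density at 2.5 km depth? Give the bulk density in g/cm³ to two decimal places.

Porosity at depth: n = 0.47·exp(−0.53×2.5) = 0.47×0.2658 = 0.1249
Bulk density: ρ_b = (1−n)ρ_g + n·ρ_f = 0.8751×2.71 + 0.1249×1.07
       = 2.371 + 0.134 = 2.505 g/cm³

2.51 g/cm³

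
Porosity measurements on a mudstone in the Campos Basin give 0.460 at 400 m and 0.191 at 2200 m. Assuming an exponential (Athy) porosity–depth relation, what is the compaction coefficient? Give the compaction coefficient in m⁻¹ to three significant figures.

Working in km (1 km = 1000 m; β in km⁻¹ = β in m⁻¹ × 1000):
Athy: φ(d) = φ₀ e^(−βd) ⇒ φ₁/φ₂ = e^{β(d₂−d₁)} ⇒ β = ln(φ₁/φ₂)/(d₂−d₁)
β = ln(0.46/0.191) / (2.2 − 0.4) = ln(2.408) / 1.8 = 0.8790 / 1.8 = 0.4883 km⁻¹

0.000488 m⁻¹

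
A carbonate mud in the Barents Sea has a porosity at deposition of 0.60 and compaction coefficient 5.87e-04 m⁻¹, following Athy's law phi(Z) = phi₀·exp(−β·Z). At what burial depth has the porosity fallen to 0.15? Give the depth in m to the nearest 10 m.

Working in km (1 km = 1000 m; β in km⁻¹ = β in m⁻¹ × 1000):
Invert Athy's law: Z = ln(phi₀/phi) / β
Z = ln(0.6/0.15) / 0.587 = ln(4) / 0.587 = 1.3863 / 0.587 = 2.362 km

2360 m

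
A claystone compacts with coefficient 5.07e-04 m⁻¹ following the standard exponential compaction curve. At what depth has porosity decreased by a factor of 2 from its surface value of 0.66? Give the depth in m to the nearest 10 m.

1370 m

Working in km (1 km = 1000 m; β in km⁻¹ = β in m⁻¹ × 1000):
φ/φ₀ = 1/2 ⇒ exp(−β·z) = 1/2 ⇒ z = ln(2) / β
z = 0.6931 / 0.507 = 1.367 km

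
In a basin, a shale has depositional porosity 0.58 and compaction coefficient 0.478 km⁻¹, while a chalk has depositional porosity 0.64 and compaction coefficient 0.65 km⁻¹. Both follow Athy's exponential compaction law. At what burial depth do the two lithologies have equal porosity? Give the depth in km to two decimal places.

0.57 km

Set phi₀ₐ e^(−cₐz) = phi₀ᵦ e^(−cᵦz) ⇒ ln(phi₀ₐ/phi₀ᵦ) = (cₐ − cᵦ)·z
z = ln(0.58/0.64) / (0.478 − 0.65) = -0.0984 / -0.172 = 0.572 km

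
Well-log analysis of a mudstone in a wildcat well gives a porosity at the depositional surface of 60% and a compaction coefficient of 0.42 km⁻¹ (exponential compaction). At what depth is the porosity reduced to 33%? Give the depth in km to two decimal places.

Invert Athy's law: z = ln(n₀/n) / c
z = ln(0.6/0.33) / 0.42 = ln(1.818) / 0.42 = 0.5978 / 0.42 = 1.423 km

1.42 km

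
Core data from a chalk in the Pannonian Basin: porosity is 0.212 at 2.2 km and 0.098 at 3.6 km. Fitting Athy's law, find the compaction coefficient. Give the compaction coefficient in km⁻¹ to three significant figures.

0.551 km⁻¹

Athy: phi(z) = phi₀ e^(−cz) ⇒ phi₁/phi₂ = e^{c(z₂−z₁)} ⇒ c = ln(phi₁/phi₂)/(z₂−z₁)
c = ln(0.212/0.098) / (3.6 − 2.2) = ln(2.163) / 1.4 = 0.7716 / 1.4 = 0.5512 km⁻¹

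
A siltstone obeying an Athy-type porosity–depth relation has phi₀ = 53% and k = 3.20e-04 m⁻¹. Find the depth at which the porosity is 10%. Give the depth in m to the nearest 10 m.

Working in km (1 km = 1000 m; k in km⁻¹ = k in m⁻¹ × 1000):
Invert Athy's law: Z = ln(phi₀/phi) / k
Z = ln(0.53/0.1) / 0.32 = ln(5.3) / 0.32 = 1.6677 / 0.32 = 5.212 km

5210 m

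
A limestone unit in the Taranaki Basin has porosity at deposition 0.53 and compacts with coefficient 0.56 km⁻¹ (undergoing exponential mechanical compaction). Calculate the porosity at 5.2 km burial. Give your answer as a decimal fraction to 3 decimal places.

0.029

n = n₀·exp(−c·z) = 0.53 × exp(−0.56 × 5.2) = 0.53 × exp(−2.912)
  = 0.53 × 0.0544 = 0.0288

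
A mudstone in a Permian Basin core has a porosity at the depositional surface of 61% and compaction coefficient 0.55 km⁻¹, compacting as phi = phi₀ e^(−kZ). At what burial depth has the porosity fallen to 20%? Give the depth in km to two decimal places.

2.03 km

Invert Athy's law: Z = ln(phi₀/phi) / k
Z = ln(0.61/0.2) / 0.55 = ln(3.05) / 0.55 = 1.1151 / 0.55 = 2.028 km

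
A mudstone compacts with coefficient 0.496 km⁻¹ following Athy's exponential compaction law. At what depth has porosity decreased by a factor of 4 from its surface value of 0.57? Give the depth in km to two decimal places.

2.79 km

phi/phi₀ = 1/4 ⇒ exp(−β·z) = 1/4 ⇒ z = ln(4) / β
z = 1.3863 / 0.496 = 2.795 km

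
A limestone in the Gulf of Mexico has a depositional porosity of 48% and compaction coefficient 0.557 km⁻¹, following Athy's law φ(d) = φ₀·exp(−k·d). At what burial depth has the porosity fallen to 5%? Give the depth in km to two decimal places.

4.06 km

Invert Athy's law: d = ln(φ₀/φ) / k
d = ln(0.48/0.05) / 0.557 = ln(9.6) / 0.557 = 2.2618 / 0.557 = 4.061 km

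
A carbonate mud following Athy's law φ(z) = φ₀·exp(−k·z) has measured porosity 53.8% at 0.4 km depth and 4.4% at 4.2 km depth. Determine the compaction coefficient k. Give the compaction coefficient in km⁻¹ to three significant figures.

0.659 km⁻¹

Athy: φ(z) = φ₀ e^(−kz) ⇒ φ₁/φ₂ = e^{k(z₂−z₁)} ⇒ k = ln(φ₁/φ₂)/(z₂−z₁)
k = ln(0.538/0.044) / (4.2 − 0.4) = ln(12.23) / 3.8 = 2.5037 / 3.8 = 0.6589 km⁻¹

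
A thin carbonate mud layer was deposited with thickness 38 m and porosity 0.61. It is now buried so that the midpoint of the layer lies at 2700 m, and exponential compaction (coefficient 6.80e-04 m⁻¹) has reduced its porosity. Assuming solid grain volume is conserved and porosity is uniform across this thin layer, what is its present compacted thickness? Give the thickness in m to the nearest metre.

16 m

Working in km (1 km = 1000 m; β in km⁻¹ = β in m⁻¹ × 1000):
Porosity at 2.7 km: phi = 0.61·exp(−0.68×2.7) = 0.0973
Solid-volume conservation: h(1−phi) = h₀(1−phi₀) ⇒ h = h₀·(1−phi₀)/(1−phi)
h = 0.038 × (1 − 0.61)/(1 − 0.0973) = 0.038 × 0.4320 = 0.0164 km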